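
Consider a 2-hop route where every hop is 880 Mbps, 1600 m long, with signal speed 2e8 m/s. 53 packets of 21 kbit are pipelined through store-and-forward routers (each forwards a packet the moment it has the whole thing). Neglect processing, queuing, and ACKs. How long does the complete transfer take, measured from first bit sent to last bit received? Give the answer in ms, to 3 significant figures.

1.30 ms

Per-hop transmission t_tx = L/R = 21000/880000000 = 0.0238636 ms.
Per-hop propagation t_prop = 1600/200000000 = 0.008 ms.
Pipeline fill: first packet needs 2·t_tx to clear all hops; remaining 52 packets each add one t_tx.
Total = (2+53-1)·t_tx + 2·t_prop = 54·0.0238636 + 2·0.008 = 1.30 ms.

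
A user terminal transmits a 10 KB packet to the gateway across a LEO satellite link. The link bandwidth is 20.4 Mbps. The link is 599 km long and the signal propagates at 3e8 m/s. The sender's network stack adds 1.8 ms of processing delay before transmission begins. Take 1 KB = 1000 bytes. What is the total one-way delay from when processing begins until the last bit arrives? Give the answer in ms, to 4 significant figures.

7.718 ms

L = 80000 bits.
Transmission delay = L/R = 80000 / 20400000 = 3.92157 ms.
Propagation delay = d/s = 599000 m / 300000000 m/s = 1.99667 ms.
Plus processing delay 1.8 ms = 1.8 ms.
Total = 7.718 ms.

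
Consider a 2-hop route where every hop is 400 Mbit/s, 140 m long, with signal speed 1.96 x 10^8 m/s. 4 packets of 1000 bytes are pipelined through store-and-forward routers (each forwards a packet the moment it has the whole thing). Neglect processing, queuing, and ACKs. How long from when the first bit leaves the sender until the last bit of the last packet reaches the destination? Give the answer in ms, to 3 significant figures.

Per-hop transmission t_tx = L/R = 8000/400000000 = 0.02 ms.
Per-hop propagation t_prop = 140/196000000 = 0.000714286 ms.
Pipeline fill: first packet needs 2·t_tx to clear all hops; remaining 3 packets each add one t_tx.
Total = (2+4-1)·t_tx + 2·t_prop = 5·0.02 + 2·0.000714286 = 0.101 ms.

0.101 ms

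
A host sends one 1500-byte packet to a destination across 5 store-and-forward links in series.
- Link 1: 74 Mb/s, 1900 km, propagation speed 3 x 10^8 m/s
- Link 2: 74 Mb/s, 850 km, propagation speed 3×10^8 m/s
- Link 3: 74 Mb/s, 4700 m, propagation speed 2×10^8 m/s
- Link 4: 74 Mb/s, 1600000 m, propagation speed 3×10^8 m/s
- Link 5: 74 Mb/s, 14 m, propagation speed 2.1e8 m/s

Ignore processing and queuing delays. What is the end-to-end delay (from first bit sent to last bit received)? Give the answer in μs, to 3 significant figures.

L = 1500 × 8 = 12000 bits.
Transmission delay per hop = L/R = 12000/74000000 = 162.162 μs; 5 hops → 810.811 μs.
Propagation delays (d/s per hop): 6333.33, 2833.33, 23.5, 5333.33, 0.0666667 μs; sum = 14523.6 μs.
End-to-end = 15300 μs.

15300 μs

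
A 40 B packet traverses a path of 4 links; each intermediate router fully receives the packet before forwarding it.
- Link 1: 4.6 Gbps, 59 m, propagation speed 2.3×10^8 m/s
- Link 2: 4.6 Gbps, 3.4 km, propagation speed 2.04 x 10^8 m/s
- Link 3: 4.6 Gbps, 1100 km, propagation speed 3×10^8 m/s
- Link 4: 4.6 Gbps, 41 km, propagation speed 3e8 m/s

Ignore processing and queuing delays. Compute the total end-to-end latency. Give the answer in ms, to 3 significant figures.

3.82 ms

L = 40 × 8 = 320 bits.
Transmission delay per hop = L/R = 320/4600000000 = 6.95652e-05 ms; 4 hops → 0.000278261 ms.
Propagation delays (d/s per hop): 0.000256522, 0.0166667, 3.66667, 0.136667 ms; sum = 3.82026 ms.
End-to-end = 3.82 ms.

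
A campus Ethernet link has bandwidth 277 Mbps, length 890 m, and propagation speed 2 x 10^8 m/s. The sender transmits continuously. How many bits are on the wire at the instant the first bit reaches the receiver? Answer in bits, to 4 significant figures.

1233 bits

Propagation delay = 890 / 200000000 = 4.45e-06 s.
BDP = R × t_prop = 277000000 × 4.45e-06 = 1232.65 bits.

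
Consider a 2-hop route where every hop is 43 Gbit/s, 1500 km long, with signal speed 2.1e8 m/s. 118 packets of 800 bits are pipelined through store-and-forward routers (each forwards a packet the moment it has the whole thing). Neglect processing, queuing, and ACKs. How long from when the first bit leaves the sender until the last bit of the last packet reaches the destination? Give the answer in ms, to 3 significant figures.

Per-hop transmission t_tx = L/R = 800/43000000000 = 1.86047e-05 ms.
Per-hop propagation t_prop = 1500000/210000000 = 7.14286 ms.
Pipeline fill: first packet needs 2·t_tx to clear all hops; remaining 117 packets each add one t_tx.
Total = (2+118-1)·t_tx + 2·t_prop = 119·1.86047e-05 + 2·7.14286 = 14.3 ms.

14.3 ms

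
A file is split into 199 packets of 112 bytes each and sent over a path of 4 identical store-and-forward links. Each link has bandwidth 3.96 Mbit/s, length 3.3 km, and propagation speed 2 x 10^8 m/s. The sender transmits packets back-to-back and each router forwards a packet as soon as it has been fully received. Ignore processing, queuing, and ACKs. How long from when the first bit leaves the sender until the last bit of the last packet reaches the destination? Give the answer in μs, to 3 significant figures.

Per-hop transmission t_tx = L/R = 896/3960000 = 226.263 μs.
Per-hop propagation t_prop = 3300/200000000 = 16.5 μs.
Pipeline fill: first packet needs 4·t_tx to clear all hops; remaining 198 packets each add one t_tx.
Total = (4+199-1)·t_tx + 4·t_prop = 202·226.263 + 4·16.5 = 45800 μs.

45800 μs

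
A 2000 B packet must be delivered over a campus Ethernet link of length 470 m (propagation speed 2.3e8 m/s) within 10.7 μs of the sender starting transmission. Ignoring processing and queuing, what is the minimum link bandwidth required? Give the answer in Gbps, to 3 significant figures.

1.85 Gbps

L = 16000 bits.
Propagation delay = 470 / 2.3e+08 = 2.04348 μs.
Transmission budget = 10.7 − 2.04348 = 8.65652 μs.
R ≥ L / t_tx = 16000 bits / 8.65652e-06 s = 1.85 Gbps.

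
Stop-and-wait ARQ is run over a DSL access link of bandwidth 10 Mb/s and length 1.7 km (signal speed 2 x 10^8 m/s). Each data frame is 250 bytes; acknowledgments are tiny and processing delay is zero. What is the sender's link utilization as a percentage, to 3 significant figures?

t_tx = L/R = 2000/10000000 = 0.0002 s.
t_prop = 1700/200000000 = 8.5e-06 s; RTT = 1.7e-05 s.
Cycle = t_tx + RTT = 0.000217 s.
Utilization = t_tx / cycle = 0.0002/0.000217 = 92.2 %.

92.2 %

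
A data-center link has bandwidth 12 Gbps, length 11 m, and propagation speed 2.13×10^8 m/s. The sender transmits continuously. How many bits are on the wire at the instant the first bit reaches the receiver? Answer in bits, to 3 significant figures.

Propagation delay = 11 / 213000000 = 5.16432e-08 s.
BDP = R × t_prop = 12000000000 × 5.16432e-08 = 619.718 bits.

620 bits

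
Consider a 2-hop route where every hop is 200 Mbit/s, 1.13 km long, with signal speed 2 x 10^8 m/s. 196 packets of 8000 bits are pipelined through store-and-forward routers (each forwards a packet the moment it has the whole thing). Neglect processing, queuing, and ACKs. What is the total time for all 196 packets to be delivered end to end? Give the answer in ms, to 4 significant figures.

7.891 ms

Per-hop transmission t_tx = L/R = 8000/200000000 = 0.04 ms.
Per-hop propagation t_prop = 1130/200000000 = 0.00565 ms.
Pipeline fill: first packet needs 2·t_tx to clear all hops; remaining 195 packets each add one t_tx.
Total = (2+196-1)·t_tx + 2·t_prop = 197·0.04 + 2·0.00565 = 7.891 ms.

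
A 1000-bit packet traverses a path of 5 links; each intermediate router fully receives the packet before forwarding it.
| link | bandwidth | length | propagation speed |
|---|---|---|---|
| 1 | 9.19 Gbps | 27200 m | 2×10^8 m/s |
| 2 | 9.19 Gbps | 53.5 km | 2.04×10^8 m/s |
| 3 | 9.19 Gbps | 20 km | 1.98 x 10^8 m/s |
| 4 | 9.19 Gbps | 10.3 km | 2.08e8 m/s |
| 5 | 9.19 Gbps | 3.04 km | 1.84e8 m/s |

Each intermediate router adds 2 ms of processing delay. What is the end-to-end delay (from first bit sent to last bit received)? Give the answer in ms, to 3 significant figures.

Transmission delay per hop = L/R = 1000/9190000000 = 0.000108814 ms; 5 hops → 0.00054407 ms.
Propagation delays (d/s per hop): 0.136, 0.262255, 0.10101, 0.0495192, 0.0165217 ms; sum = 0.565306 ms.
Processing at 4 router(s): 4 × 2 ms = 8 ms.
End-to-end = 8.57 ms.

8.57 ms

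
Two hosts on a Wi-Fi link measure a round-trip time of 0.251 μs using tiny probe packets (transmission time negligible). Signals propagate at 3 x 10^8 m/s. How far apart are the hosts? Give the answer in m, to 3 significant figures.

37.7 m

One-way propagation = RTT/2 = 0.1255 μs.
d = s × t = 300000000 × 1.255e-07 = 37.7 m.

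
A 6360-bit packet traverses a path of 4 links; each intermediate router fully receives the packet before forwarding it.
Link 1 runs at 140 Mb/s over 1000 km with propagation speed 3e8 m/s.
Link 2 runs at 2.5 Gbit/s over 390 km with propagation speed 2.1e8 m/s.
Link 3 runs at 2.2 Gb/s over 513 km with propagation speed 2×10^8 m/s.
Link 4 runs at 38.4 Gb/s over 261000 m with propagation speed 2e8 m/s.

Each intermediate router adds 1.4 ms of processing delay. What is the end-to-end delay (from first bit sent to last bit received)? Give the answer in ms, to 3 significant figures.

Transmission delays (L/R per hop): 0.0454286, 0.002544, 0.00289091, 0.000165625 ms; sum = 0.0510291 ms.
Propagation delays (d/s per hop): 3.33333, 1.85714, 2.565, 1.305 ms; sum = 9.06048 ms.
Processing at 3 router(s): 3 × 1.4 ms = 4.2 ms.
End-to-end = 13.3 ms.

13.3 ms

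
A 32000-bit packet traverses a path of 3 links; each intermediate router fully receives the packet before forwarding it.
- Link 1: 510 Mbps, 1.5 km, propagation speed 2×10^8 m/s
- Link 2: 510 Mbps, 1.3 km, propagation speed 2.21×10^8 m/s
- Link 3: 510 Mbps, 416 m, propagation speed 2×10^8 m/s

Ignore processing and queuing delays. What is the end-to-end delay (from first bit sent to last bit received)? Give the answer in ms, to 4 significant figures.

0.2037 ms

Transmission delay per hop = L/R = 32000/510000000 = 0.0627451 ms; 3 hops → 0.188235 ms.
Propagation delays (d/s per hop): 0.0075, 0.00588235, 0.00208 ms; sum = 0.0154624 ms.
End-to-end = 0.2037 ms.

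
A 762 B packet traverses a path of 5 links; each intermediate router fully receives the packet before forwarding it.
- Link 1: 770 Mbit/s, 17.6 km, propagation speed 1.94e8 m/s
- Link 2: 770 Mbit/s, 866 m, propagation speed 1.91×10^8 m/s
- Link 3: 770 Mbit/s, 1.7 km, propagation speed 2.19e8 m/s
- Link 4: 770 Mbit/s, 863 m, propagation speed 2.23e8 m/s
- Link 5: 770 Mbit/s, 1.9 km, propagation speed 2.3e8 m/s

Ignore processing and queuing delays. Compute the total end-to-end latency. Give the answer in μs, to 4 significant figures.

L = 762 × 8 = 6096 bits.
Transmission delay per hop = L/R = 6096/770000000 = 7.91688 μs; 5 hops → 39.5844 μs.
Propagation delays (d/s per hop): 90.7216, 4.53403, 7.76256, 3.86996, 8.26087 μs; sum = 115.149 μs.
End-to-end = 154.7 μs.

154.7 μs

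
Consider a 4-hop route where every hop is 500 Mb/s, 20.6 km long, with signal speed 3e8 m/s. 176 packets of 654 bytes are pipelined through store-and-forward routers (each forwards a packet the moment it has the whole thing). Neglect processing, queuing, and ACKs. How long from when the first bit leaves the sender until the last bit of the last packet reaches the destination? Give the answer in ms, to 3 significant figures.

Per-hop transmission t_tx = L/R = 5232/500000000 = 0.010464 ms.
Per-hop propagation t_prop = 20600/300000000 = 0.0686667 ms.
Pipeline fill: first packet needs 4·t_tx to clear all hops; remaining 175 packets each add one t_tx.
Total = (4+176-1)·t_tx + 4·t_prop = 179·0.010464 + 4·0.0686667 = 2.15 ms.

2.15 ms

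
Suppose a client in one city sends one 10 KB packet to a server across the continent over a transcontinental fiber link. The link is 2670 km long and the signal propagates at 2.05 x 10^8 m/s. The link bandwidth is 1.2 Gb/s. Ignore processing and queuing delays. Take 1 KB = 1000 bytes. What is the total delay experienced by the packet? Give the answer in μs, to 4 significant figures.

L = 80000 bits.
Transmission delay = L/R = 80000 / 1200000000 = 66.6667 μs.
Propagation delay = d/s = 2670000 m / 2.05e+08 m/s = 13024.4 μs.
Total = 13090 μs.

13090 μs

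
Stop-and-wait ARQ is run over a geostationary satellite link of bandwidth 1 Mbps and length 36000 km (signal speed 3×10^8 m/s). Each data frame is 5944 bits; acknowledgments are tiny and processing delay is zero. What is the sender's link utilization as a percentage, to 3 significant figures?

t_tx = L/R = 5944/1000000 = 0.005944 s.
t_prop = 36000000/300000000 = 0.12 s; RTT = 0.24 s.
Cycle = t_tx + RTT = 0.245944 s.
Utilization = t_tx / cycle = 0.005944/0.245944 = 2.42 %.

2.42 %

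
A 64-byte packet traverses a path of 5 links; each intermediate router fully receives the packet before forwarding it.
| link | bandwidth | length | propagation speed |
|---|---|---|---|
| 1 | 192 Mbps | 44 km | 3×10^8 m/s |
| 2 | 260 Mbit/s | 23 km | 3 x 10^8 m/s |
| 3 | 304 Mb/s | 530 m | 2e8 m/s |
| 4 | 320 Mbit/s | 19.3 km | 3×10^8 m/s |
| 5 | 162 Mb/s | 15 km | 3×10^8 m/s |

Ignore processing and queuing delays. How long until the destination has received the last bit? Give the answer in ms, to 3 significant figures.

0.351 ms

L = 64 × 8 = 512 bits.
Transmission delays (L/R per hop): 0.00266667, 0.00196923, 0.00168421, 0.0016, 0.00316049 ms; sum = 0.0110806 ms.
Propagation delays (d/s per hop): 0.146667, 0.0766667, 0.00265, 0.0643333, 0.05 ms; sum = 0.340317 ms.
End-to-end = 0.351 ms.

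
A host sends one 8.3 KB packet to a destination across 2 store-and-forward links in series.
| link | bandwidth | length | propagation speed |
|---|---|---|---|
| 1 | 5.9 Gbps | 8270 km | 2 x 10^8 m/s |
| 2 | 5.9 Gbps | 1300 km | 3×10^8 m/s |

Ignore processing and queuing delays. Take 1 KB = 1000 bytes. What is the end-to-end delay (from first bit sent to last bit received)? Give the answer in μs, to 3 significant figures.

L = 66400 bits.
Transmission delay per hop = L/R = 66400/5900000000 = 11.2542 μs; 2 hops → 22.5085 μs.
Propagation delays (d/s per hop): 41350, 4333.33 μs; sum = 45683.3 μs.
End-to-end = 45700 μs.

45700 μs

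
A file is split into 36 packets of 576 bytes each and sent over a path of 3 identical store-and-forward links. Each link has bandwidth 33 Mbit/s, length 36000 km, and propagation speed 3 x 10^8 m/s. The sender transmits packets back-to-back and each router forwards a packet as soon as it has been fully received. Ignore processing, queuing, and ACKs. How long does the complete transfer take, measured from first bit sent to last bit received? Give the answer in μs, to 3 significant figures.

Per-hop transmission t_tx = L/R = 4608/33000000 = 139.636 μs.
Per-hop propagation t_prop = 36000000/300000000 = 120000 μs.
Pipeline fill: first packet needs 3·t_tx to clear all hops; remaining 35 packets each add one t_tx.
Total = (3+36-1)·t_tx + 3·t_prop = 38·139.636 + 3·120000 = 365000 μs.

365000 μs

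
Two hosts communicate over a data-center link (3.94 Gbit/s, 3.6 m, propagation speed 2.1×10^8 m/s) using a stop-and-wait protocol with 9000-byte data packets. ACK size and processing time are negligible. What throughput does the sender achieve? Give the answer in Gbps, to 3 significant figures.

3.93 Gbps

t_tx = L/R = 72000/3940000000 = 1.82741e-05 s.
t_prop = 3.6/210000000 = 1.71429e-08 s; RTT = 3.42857e-08 s.
Cycle = t_tx + RTT = 1.83084e-05 s.
Throughput = L / cycle = 72000 / 1.83084e-05 = 3.93 Gbps.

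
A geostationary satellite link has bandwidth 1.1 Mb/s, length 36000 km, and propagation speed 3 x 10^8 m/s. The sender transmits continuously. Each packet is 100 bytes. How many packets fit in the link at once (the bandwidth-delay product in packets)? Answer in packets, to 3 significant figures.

Propagation delay = 36000000 / 300000000 = 0.12 s.
BDP = R × t_prop = 1100000 × 0.12 = 132000 bits.
In packets of 800 bits: 165 packets.

165 packets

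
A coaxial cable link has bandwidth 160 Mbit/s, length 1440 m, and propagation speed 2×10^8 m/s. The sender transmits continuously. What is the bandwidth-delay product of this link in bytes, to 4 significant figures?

Propagation delay = 1440 / 200000000 = 7.2e-06 s.
BDP = R × t_prop = 160000000 × 7.2e-06 = 1152 bits.
In bytes: 1152/8 = 144.0 bytes.

144.0 bytes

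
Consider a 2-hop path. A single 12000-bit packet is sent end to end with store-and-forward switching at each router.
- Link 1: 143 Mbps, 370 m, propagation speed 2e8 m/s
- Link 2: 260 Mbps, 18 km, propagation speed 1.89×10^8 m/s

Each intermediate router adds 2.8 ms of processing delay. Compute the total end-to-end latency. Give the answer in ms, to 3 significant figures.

Transmission delays (L/R per hop): 0.0839161, 0.0461538 ms; sum = 0.13007 ms.
Propagation delays (d/s per hop): 0.00185, 0.0952381 ms; sum = 0.0970881 ms.
Processing at 1 router(s): 1 × 2.8 ms = 2.8 ms.
End-to-end = 3.03 ms.

3.03 ms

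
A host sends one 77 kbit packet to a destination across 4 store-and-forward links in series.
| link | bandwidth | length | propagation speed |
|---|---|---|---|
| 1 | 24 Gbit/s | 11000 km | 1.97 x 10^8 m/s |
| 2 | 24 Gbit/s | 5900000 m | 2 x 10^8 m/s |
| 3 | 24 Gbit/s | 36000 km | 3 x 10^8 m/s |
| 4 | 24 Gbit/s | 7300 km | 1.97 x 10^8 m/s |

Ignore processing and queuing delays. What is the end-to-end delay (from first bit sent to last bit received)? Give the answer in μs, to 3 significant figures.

242000 μs

L = 77000 bits.
Transmission delay per hop = L/R = 77000/24000000000 = 3.20833 μs; 4 hops → 12.8333 μs.
Propagation delays (d/s per hop): 55837.6, 29500, 120000, 37055.8 μs; sum = 242393 μs.
End-to-end = 242000 μs.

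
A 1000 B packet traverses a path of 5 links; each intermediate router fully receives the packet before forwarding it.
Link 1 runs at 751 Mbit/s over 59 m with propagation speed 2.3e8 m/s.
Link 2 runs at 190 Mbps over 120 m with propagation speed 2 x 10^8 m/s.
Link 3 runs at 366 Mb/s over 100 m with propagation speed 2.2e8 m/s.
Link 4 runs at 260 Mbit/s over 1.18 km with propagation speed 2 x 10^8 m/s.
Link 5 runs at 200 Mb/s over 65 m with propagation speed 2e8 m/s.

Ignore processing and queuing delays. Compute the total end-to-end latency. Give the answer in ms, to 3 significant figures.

L = 1000 × 8 = 8000 bits.
Transmission delays (L/R per hop): 0.0106525, 0.0421053, 0.0218579, 0.0307692, 0.04 ms; sum = 0.145385 ms.
Propagation delays (d/s per hop): 0.000256522, 0.0006, 0.000454545, 0.0059, 0.000325 ms; sum = 0.00753607 ms.
End-to-end = 0.153 ms.

0.153 ms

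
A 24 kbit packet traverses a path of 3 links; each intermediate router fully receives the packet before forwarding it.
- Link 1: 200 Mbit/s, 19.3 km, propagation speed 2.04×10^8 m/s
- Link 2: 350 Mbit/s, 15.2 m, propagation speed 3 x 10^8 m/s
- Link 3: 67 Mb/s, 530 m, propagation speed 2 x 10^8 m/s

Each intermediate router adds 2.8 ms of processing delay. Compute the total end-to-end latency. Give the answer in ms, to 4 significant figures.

L = 24000 bits.
Transmission delays (L/R per hop): 0.12, 0.0685714, 0.358209 ms; sum = 0.54678 ms.
Propagation delays (d/s per hop): 0.0946078, 5.06667e-05, 0.00265 ms; sum = 0.0973085 ms.
Processing at 2 router(s): 2 × 2.8 ms = 5.6 ms.
End-to-end = 6.244 ms.

6.244 ms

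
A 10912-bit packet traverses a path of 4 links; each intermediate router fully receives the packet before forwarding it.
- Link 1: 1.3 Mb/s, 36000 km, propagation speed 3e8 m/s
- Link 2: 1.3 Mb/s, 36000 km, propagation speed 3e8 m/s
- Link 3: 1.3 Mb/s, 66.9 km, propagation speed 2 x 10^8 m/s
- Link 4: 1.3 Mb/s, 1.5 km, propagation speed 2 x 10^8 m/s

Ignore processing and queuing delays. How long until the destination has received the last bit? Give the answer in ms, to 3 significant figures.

274 ms

Transmission delay per hop = L/R = 10912/1300000 = 8.39385 ms; 4 hops → 33.5754 ms.
Propagation delays (d/s per hop): 120, 120, 0.3345, 0.0075 ms; sum = 240.342 ms.
End-to-end = 274 ms.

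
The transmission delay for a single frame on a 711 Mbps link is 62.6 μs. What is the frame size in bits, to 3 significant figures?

44500 bits

L = R × t_tx = 711000000 b/s × 6.26e-05 s = 44508.6 bits.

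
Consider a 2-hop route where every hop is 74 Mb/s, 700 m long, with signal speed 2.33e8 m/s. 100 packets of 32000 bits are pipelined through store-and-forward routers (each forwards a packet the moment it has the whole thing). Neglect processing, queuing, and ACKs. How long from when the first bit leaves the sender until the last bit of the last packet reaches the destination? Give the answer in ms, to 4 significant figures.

Per-hop transmission t_tx = L/R = 32000/74000000 = 0.432432 ms.
Per-hop propagation t_prop = 700/233000000 = 0.00300429 ms.
Pipeline fill: first packet needs 2·t_tx to clear all hops; remaining 99 packets each add one t_tx.
Total = (2+100-1)·t_tx + 2·t_prop = 101·0.432432 + 2·0.00300429 = 43.68 ms.

43.68 ms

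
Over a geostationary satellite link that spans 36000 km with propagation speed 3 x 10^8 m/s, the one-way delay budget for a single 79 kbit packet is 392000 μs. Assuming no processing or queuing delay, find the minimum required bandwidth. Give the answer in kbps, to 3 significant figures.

Propagation delay = 36000000 / 300000000 = 120000 μs.
Transmission budget = 392000 − 120000 = 272000 μs.
R ≥ L / t_tx = 79000 bits / 0.272 s = 290 kbps.

290 kbps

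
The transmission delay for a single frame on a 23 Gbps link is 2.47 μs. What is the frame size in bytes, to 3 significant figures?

7100 bytes

L = R × t_tx = 23000000000 b/s × 2.47e-06 s = 56810 bits.
In bytes: 56810 / 8 = 7100 bytes.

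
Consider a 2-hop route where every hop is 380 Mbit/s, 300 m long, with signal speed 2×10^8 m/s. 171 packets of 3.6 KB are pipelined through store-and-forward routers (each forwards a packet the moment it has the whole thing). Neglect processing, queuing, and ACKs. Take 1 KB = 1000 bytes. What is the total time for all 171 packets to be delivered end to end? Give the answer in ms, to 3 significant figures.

Per-hop transmission t_tx = L/R = 28800/380000000 = 0.0757895 ms.
Per-hop propagation t_prop = 300/200000000 = 0.0015 ms.
Pipeline fill: first packet needs 2·t_tx to clear all hops; remaining 170 packets each add one t_tx.
Total = (2+171-1)·t_tx + 2·t_prop = 172·0.0757895 + 2·0.0015 = 13.0 ms.

13.0 ms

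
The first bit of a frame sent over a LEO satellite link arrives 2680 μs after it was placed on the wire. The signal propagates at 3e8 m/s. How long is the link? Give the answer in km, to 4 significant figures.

804.0 km

d = s × t_prop = 300000000 × 0.00268 = 804.0 km.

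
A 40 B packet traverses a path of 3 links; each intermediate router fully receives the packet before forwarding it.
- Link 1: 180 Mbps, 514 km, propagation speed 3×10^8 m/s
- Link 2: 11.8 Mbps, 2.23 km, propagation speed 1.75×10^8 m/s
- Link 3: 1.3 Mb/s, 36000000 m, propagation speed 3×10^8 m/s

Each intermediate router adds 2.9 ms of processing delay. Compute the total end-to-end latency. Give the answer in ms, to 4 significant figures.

L = 40 × 8 = 320 bits.
Transmission delays (L/R per hop): 0.00177778, 0.0271186, 0.246154 ms; sum = 0.27505 ms.
Propagation delays (d/s per hop): 1.71333, 0.0127429, 120 ms; sum = 121.726 ms.
Processing at 2 router(s): 2 × 2.9 ms = 5.8 ms.
End-to-end = 127.8 ms.

127.8 ms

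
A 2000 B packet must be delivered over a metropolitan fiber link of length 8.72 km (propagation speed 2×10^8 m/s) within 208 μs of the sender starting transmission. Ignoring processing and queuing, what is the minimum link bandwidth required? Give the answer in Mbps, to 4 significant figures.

97.32 Mbps

L = 16000 bits.
Propagation delay = 8720 / 200000000 = 43.6 μs.
Transmission budget = 208 − 43.6 = 164.4 μs.
R ≥ L / t_tx = 16000 bits / 0.0001644 s = 97.32 Mbps.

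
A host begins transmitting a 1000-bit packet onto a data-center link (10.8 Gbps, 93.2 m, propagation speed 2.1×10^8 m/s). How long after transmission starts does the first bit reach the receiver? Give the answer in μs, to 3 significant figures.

0.444 μs

First bit experiences only propagation delay: d/s = 93.2/210000000 = 0.444 μs.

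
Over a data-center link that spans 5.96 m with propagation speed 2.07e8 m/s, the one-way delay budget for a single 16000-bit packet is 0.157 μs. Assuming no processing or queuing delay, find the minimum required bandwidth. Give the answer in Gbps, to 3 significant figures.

Propagation delay = 5.96 / 2.07e+08 = 0.0287923 μs.
Transmission budget = 0.157 − 0.0287923 = 0.128208 μs.
R ≥ L / t_tx = 16000 bits / 1.28208e-07 s = 125 Gbps.

125 Gbps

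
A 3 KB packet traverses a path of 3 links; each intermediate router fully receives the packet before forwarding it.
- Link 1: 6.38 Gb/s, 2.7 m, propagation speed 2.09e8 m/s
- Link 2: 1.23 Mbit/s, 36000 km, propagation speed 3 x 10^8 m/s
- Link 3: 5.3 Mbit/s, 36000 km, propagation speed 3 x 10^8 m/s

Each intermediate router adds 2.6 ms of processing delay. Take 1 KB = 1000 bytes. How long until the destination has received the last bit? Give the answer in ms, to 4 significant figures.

L = 24000 bits.
Transmission delays (L/R per hop): 0.00376176, 19.5122, 4.5283 ms; sum = 24.0443 ms.
Propagation delays (d/s per hop): 1.29187e-05, 120, 120 ms; sum = 240 ms.
Processing at 2 router(s): 2 × 2.6 ms = 5.2 ms.
End-to-end = 269.2 ms.

269.2 ms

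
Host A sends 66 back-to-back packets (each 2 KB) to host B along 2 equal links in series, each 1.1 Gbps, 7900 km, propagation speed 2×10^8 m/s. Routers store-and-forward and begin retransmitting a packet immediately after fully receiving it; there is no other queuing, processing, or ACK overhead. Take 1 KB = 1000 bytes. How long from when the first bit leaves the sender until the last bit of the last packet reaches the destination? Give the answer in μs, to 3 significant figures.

Per-hop transmission t_tx = L/R = 16000/1100000000 = 14.5455 μs.
Per-hop propagation t_prop = 7900000/200000000 = 39500 μs.
Pipeline fill: first packet needs 2·t_tx to clear all hops; remaining 65 packets each add one t_tx.
Total = (2+66-1)·t_tx + 2·t_prop = 67·14.5455 + 2·39500 = 80000 μs.

80000 μs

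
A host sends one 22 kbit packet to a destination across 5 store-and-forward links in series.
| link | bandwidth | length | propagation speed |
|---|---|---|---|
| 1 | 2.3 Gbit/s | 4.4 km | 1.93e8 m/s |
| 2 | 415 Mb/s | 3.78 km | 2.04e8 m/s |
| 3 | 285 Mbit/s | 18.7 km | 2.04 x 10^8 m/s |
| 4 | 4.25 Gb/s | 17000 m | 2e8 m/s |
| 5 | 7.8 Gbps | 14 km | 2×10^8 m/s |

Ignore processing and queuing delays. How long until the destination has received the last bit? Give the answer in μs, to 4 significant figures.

435.8 μs

L = 22000 bits.
Transmission delays (L/R per hop): 9.56522, 53.012, 77.193, 5.17647, 2.82051 μs; sum = 147.767 μs.
Propagation delays (d/s per hop): 22.7979, 18.5294, 91.6667, 85, 70 μs; sum = 287.994 μs.
End-to-end = 435.8 μs.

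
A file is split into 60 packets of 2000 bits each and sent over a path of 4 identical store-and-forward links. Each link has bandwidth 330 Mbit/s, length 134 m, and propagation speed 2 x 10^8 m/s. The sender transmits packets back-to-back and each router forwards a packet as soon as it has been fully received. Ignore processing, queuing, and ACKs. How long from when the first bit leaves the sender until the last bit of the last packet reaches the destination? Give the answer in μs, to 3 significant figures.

Per-hop transmission t_tx = L/R = 2000/330000000 = 6.06061 μs.
Per-hop propagation t_prop = 134/200000000 = 0.67 μs.
Pipeline fill: first packet needs 4·t_tx to clear all hops; remaining 59 packets each add one t_tx.
Total = (4+60-1)·t_tx + 4·t_prop = 63·6.06061 + 4·0.67 = 384 μs.

384 μs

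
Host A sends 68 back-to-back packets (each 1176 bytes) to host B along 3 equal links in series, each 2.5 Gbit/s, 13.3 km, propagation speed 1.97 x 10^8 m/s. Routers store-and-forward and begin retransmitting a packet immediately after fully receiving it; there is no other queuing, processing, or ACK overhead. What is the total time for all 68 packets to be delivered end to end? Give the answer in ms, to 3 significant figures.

0.466 ms

Per-hop transmission t_tx = L/R = 9408/2500000000 = 0.0037632 ms.
Per-hop propagation t_prop = 13300/197000000 = 0.0675127 ms.
Pipeline fill: first packet needs 3·t_tx to clear all hops; remaining 67 packets each add one t_tx.
Total = (3+68-1)·t_tx + 3·t_prop = 70·0.0037632 + 3·0.0675127 = 0.466 ms.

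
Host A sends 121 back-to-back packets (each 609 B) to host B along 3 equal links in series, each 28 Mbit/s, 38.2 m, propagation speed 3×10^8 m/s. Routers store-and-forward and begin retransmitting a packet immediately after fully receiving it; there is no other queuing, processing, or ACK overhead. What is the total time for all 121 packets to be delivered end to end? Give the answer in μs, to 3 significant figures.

Per-hop transmission t_tx = L/R = 4872/28000000 = 174 μs.
Per-hop propagation t_prop = 38.2/300000000 = 0.127333 μs.
Pipeline fill: first packet needs 3·t_tx to clear all hops; remaining 120 packets each add one t_tx.
Total = (3+121-1)·t_tx + 3·t_prop = 123·174 + 3·0.127333 = 21400 μs.

21400 μs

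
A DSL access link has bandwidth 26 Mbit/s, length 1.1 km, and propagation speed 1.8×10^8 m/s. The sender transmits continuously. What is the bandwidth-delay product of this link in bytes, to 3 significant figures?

Propagation delay = 1100 / 180000000 = 6.11111e-06 s.
BDP = R × t_prop = 26000000 × 6.11111e-06 = 158.889 bits.
In bytes: 158.889/8 = 19.9 bytes.

19.9 bytes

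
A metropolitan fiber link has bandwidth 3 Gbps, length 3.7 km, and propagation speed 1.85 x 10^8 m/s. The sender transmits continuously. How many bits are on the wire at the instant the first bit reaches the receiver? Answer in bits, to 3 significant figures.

Propagation delay = 3700 / 185000000 = 2e-05 s.
BDP = R × t_prop = 3000000000 × 2e-05 = 60000 bits.

60000 bits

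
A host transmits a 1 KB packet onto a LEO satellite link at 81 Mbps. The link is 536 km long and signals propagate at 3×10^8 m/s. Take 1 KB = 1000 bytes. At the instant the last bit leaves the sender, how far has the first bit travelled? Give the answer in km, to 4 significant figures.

t_tx = L/R = 8000/81000000 = 9.87654e-05 s.
Distance = s × t_tx = 300000000 × 9.87654e-05 = 29.63 km.

29.63 km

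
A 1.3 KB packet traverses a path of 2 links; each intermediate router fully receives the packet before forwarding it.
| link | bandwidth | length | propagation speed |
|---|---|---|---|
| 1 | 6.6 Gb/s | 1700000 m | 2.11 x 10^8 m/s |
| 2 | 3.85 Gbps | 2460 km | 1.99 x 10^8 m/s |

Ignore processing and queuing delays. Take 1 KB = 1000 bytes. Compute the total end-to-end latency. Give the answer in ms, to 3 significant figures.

L = 10400 bits.
Transmission delays (L/R per hop): 0.00157576, 0.0027013 ms; sum = 0.00427706 ms.
Propagation delays (d/s per hop): 8.05687, 12.3618 ms; sum = 20.4187 ms.
End-to-end = 20.4 ms.

20.4 ms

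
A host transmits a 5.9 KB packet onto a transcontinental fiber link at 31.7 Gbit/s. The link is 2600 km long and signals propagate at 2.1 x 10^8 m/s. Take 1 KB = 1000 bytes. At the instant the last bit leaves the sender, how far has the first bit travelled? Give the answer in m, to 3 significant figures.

t_tx = L/R = 47200/31700000000 = 1.48896e-06 s.
Distance = s × t_tx = 210000000 × 1.48896e-06 = 313 m.

313 m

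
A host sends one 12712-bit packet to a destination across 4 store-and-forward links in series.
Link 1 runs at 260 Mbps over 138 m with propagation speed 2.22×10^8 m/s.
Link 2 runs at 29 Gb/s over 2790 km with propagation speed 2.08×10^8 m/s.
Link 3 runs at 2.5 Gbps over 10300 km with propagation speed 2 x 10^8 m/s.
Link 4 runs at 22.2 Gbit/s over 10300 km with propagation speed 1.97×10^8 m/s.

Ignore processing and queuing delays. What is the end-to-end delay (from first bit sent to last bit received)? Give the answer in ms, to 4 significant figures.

Transmission delays (L/R per hop): 0.0488923, 0.000438345, 0.0050848, 0.000572613 ms; sum = 0.0549881 ms.
Propagation delays (d/s per hop): 0.000621622, 13.4135, 51.5, 52.2843 ms; sum = 117.198 ms.
End-to-end = 117.3 ms.

117.3 ms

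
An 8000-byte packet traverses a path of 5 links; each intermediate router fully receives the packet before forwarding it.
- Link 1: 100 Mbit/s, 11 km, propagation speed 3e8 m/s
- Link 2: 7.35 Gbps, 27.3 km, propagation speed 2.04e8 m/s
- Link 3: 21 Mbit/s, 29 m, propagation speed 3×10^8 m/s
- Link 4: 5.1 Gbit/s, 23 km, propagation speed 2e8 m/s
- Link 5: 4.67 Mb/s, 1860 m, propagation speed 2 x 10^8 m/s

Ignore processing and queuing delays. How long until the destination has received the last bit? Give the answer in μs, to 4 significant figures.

17710 μs

L = 8000 × 8 = 64000 bits.
Transmission delays (L/R per hop): 640, 8.70748, 3047.62, 12.549, 13704.5 μs; sum = 17413.4 μs.
Propagation delays (d/s per hop): 36.6667, 133.824, 0.0966667, 115, 9.3 μs; sum = 294.887 μs.
End-to-end = 17710 μs.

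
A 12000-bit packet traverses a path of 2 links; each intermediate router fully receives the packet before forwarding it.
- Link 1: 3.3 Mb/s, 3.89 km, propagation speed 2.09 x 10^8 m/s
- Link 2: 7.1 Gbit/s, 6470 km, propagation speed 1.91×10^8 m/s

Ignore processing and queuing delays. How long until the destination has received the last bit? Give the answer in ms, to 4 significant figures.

Transmission delays (L/R per hop): 3.63636, 0.00169014 ms; sum = 3.63805 ms.
Propagation delays (d/s per hop): 0.0186124, 33.8743 ms; sum = 33.893 ms.
End-to-end = 37.53 ms.

37.53 ms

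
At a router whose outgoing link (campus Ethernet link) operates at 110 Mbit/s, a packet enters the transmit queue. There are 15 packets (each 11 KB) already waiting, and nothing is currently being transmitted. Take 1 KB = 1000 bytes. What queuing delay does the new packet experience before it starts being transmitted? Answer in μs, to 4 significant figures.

Each queued packet: L/R = 88000/110000000 = 800 μs.
15 queued → 12000 μs.
Queuing delay = 12000 μs.

12000 μs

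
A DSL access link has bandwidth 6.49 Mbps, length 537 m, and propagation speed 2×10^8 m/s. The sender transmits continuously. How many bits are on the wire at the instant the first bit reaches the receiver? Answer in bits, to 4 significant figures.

Propagation delay = 537 / 200000000 = 2.685e-06 s.
BDP = R × t_prop = 6490000 × 2.685e-06 = 17.4257 bits.

17.43 bits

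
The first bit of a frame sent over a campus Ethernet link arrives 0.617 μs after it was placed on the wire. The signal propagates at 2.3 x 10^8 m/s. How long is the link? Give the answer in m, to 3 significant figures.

d = s × t_prop = 2.3e+08 × 6.17e-07 = 142 m.

142 m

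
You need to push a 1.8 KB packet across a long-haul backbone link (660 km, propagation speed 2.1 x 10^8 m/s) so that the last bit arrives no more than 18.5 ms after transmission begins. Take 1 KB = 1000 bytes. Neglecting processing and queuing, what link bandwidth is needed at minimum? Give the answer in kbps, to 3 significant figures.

L = 14400 bits.
Propagation delay = 660000 / 210000000 = 3.14286 ms.
Transmission budget = 18.5 − 3.14286 = 15.3571 ms.
R ≥ L / t_tx = 14400 bits / 0.0153571 s = 938 kbps.

938 kbps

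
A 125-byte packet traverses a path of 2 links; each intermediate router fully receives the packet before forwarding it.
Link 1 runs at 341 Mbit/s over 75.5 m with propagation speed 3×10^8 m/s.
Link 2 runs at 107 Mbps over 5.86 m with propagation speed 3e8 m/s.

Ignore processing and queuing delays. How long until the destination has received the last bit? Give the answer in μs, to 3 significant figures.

12.5 μs

L = 125 × 8 = 1000 bits.
Transmission delays (L/R per hop): 2.93255, 9.34579 μs; sum = 12.2783 μs.
Propagation delays (d/s per hop): 0.251667, 0.0195333 μs; sum = 0.2712 μs.
End-to-end = 12.5 μs.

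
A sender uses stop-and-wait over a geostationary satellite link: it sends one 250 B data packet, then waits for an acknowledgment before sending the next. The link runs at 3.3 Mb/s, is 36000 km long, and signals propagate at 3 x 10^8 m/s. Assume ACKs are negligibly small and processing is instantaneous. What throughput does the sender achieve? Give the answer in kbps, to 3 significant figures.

t_tx = L/R = 2000/3300000 = 0.000606061 s.
t_prop = 36000000/300000000 = 0.12 s; RTT = 0.24 s.
Cycle = t_tx + RTT = 0.240606 s.
Throughput = L / cycle = 2000 / 0.240606 = 8.31 kbps.

8.31 kbps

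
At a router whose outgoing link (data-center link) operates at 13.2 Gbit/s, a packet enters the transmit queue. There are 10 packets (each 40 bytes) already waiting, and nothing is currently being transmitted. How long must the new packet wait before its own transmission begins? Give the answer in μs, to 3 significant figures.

0.242 μs

Each queued packet: L/R = 320/13200000000 = 0.0242424 μs.
10 queued → 0.242424 μs.
Queuing delay = 0.242 μs.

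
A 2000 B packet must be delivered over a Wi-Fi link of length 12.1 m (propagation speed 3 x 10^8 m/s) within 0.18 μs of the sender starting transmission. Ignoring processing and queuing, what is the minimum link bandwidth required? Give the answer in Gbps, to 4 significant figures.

L = 16000 bits.
Propagation delay = 12.1 / 300000000 = 0.0403333 μs.
Transmission budget = 0.18 − 0.0403333 = 0.139667 μs.
R ≥ L / t_tx = 16000 bits / 1.39667e-07 s = 114.6 Gbps.

114.6 Gbps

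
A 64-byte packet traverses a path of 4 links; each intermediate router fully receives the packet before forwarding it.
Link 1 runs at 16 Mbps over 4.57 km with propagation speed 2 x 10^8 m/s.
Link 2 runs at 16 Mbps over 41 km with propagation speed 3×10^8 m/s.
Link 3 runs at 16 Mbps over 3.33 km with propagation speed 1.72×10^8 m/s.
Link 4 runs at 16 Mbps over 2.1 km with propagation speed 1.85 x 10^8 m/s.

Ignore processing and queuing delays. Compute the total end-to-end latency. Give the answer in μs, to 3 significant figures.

318 μs

L = 64 × 8 = 512 bits.
Transmission delay per hop = L/R = 512/16000000 = 32 μs; 4 hops → 128 μs.
Propagation delays (d/s per hop): 22.85, 136.667, 19.3605, 11.3514 μs; sum = 190.228 μs.
End-to-end = 318 μs.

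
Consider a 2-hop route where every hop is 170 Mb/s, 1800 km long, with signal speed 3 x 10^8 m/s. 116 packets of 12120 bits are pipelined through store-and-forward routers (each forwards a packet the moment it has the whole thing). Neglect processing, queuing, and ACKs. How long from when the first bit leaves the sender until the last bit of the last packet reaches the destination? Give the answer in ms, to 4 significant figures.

Per-hop transmission t_tx = L/R = 12120/170000000 = 0.0712941 ms.
Per-hop propagation t_prop = 1800000/300000000 = 6 ms.
Pipeline fill: first packet needs 2·t_tx to clear all hops; remaining 115 packets each add one t_tx.
Total = (2+116-1)·t_tx + 2·t_prop = 117·0.0712941 + 2·6 = 20.34 ms.

20.34 ms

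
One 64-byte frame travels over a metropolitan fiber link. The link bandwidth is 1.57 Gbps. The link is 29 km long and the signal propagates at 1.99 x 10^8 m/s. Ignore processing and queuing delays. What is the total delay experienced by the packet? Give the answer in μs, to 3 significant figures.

L = 64 × 8 = 512 bits.
Transmission delay = L/R = 512 / 1570000000 = 0.326115 μs.
Propagation delay = d/s = 29000 m / 199000000 m/s = 145.729 μs.
Total = 146 μs.

146 μs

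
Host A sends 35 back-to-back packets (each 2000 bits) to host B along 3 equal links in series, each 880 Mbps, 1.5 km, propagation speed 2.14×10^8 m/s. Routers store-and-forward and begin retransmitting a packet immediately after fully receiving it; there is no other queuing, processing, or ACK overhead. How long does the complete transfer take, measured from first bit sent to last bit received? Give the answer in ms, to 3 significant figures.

Per-hop transmission t_tx = L/R = 2000/880000000 = 0.00227273 ms.
Per-hop propagation t_prop = 1500/214000000 = 0.00700935 ms.
Pipeline fill: first packet needs 3·t_tx to clear all hops; remaining 34 packets each add one t_tx.
Total = (3+35-1)·t_tx + 3·t_prop = 37·0.00227273 + 3·0.00700935 = 0.105 ms.

0.105 ms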